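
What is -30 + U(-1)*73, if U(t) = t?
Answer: -103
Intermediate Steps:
-30 + U(-1)*73 = -30 - 1*73 = -30 - 73 = -103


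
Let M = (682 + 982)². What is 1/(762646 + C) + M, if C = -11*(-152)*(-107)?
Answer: 1616320888833/583742 ≈ 2.7689e+6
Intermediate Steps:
C = -178904 (C = 1672*(-107) = -178904)
M = 2768896 (M = 1664² = 2768896)
1/(762646 + C) + M = 1/(762646 - 178904) + 2768896 = 1/583742 + 2768896 = 1616320888833/583742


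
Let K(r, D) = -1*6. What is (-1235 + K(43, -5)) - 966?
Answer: -2207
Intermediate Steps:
K(r, D) = -6
(-1235 + K(43, -5)) - 966 = (-1235 - 6) - 966 = -1241 - 966 = -2207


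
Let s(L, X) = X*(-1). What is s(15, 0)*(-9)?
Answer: 0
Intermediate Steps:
s(L, X) = -X
s(15, 0)*(-9) = -1*0*(-9) = 0*(-9) = 0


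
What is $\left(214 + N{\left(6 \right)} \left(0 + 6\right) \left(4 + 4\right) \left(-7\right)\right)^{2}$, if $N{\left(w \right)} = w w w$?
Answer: $5236259044$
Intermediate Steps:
$N{\left(w \right)} = w^{3}$ ($N{\left(w \right)} = w^{2} w = w^{3}$)
$\left(214 + N{\left(6 \right)} \left(0 + 6\right) \left(4 + 4\right) \left(-7\right)\right)^{2} = \left(214 + 6^{3} \left(0 + 6\right) \left(4 + 4\right) \left(-7\right)\right)^{2} = \left(214 + 216 \cdot 6 \cdot 8 \left(-7\right)\right)^{2} = \left(214 + 216 \cdot 48 \left(-7\right)\right)^{2} = \left(214 + 10368 \left(-7\right)\right)^{2} = \left(214 - 72576\right)^{2} = \left(-72362\right)^{2} = 5236259044$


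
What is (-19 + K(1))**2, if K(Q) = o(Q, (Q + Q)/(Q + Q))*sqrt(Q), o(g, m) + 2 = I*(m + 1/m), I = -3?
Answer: 729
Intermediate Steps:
o(g, m) = -2 - 3*m - 3/m (o(g, m) = -2 - 3*(m + 1/m) = -2 + (-3*m - 3/m) = -2 - 3*m - 3/m)
K(Q) = -8*sqrt(Q) (K(Q) = (-2 - 3*(Q + Q)/(Q + Q) - 3/((Q + Q)/(Q + Q)))*sqrt(Q) = (-2 - 3*2*Q/(2*Q) - 3/((2*Q)/((2*Q))))*sqrt(Q) = (-2 - 3*2*Q*1/(2*Q) - 3/((2*Q)*(1/(2*Q))))*sqrt(Q) = (-2 - 3*1 - 3/1)*sqrt(Q) = (-2 - 3 - 3*1)*sqrt(Q) = (-2 - 3 - 3)*sqrt(Q) = -8*sqrt(Q))
(-19 + K(1))**2 = (-19 - 8*sqrt(1))**2 = (-19 - 8*1)**2 = (-19 - 8)**2 = (-27)**2 = 729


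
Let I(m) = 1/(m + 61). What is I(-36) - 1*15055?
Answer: -376374/25 ≈ -15055.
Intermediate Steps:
I(m) = 1/(61 + m)
I(-36) - 1*15055 = 1/(61 - 36) - 1*15055 = 1/25 - 15055 = -376374/25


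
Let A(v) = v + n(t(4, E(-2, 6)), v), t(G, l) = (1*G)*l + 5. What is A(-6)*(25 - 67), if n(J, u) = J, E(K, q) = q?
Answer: -966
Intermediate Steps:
t(G, l) = 5 + G*l (t(G, l) = G*l + 5 = 5 + G*l)
A(v) = 29 + v (A(v) = v + (5 + 4*6) = v + (5 + 24) = v + 29 = 29 + v)
A(-6)*(25 - 67) = (29 - 6)*(25 - 67) = 23*(-42) = -966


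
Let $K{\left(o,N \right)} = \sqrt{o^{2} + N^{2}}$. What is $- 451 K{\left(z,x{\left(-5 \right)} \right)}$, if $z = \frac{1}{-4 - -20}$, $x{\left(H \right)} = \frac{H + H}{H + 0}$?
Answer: $- \frac{2255 \sqrt{41}}{16} \approx -902.44$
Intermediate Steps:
$x{\left(H \right)} = 2$ ($x{\left(H \right)} = \frac{2 H}{H} = 2$)
$z = \frac{1}{16}$ ($z = \frac{1}{-4 + 20} = \frac{1}{16} \approx 0.0625$)
$K{\left(o,N \right)} = \sqrt{N^{2} + o^{2}}$
$- 451 K{\left(z,x{\left(-5 \right)} \right)} = - 451 \sqrt{2^{2} + \left(\frac{1}{16}\right)^{2}} = - 451 \sqrt{4 + \frac{1}{256}} = - 451 \sqrt{\frac{1025}{256}} = - 451 \frac{5 \sqrt{41}}{16} = - \frac{2255 \sqrt{41}}{16}$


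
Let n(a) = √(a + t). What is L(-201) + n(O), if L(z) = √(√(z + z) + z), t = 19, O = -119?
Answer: √(-201 + I*√402) + 10*I ≈ 0.70623 + 24.195*I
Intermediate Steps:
n(a) = √(19 + a) (n(a) = √(a + 19) = √(19 + a))
L(z) = √(z + √2*√z) (L(z) = √(√(2*z) + z) = √(√2*√z + z) = √(z + √2*√z))
L(-201) + n(O) = √(-201 + √2*√(-201)) + √(19 - 119) = √(-201 + √2*(I*√201)) + √(-100) = √(-201 + I*√402) + 10*I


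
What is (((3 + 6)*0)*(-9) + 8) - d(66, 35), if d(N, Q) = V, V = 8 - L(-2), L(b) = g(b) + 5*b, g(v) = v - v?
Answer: -10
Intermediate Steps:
g(v) = 0
L(b) = 5*b (L(b) = 0 + 5*b = 5*b)
V = 18 (V = 8 - 5*(-2) = 8 - 1*(-10) = 8 + 10 = 18)
d(N, Q) = 18
(((3 + 6)*0)*(-9) + 8) - d(66, 35) = (((3 + 6)*0)*(-9) + 8) - 1*18 = ((9*0)*(-9) + 8) - 18 = (0*(-9) + 8) - 18 = (0 + 8) - 18 = 8 - 18 = -10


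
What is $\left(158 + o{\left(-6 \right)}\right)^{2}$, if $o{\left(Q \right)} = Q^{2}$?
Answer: $37636$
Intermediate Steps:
$\left(158 + o{\left(-6 \right)}\right)^{2} = \left(158 + \left(-6\right)^{2}\right)^{2} = \left(158 + 36\right)^{2} = 194^{2} = 37636$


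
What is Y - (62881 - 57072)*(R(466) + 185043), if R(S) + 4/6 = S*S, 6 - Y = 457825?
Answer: -7010483812/3 ≈ -2.3368e+9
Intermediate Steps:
Y = -457819 (Y = 6 - 1*457825 = 6 - 457825 = -457819)
R(S) = -⅔ + S² (R(S) = -⅔ + S*S = -⅔ + S²)
Y - (62881 - 57072)*(R(466) + 185043) = -457819 - (62881 - 57072)*((-⅔ + 466²) + 185043) = -457819 - 5809*((-⅔ + 217156) + 185043) = -457819 - 5809*(651466/3 + 185043) = -457819 - 5809*1206595/3 = -457819 - 1*7009110355/3 = -457819 - 7009110355/3 = -7010483812/3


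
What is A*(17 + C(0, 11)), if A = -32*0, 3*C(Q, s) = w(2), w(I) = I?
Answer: 0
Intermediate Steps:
C(Q, s) = 2/3 (C(Q, s) = (1/3)*2 = 2/3)
A = 0
A*(17 + C(0, 11)) = 0*(17 + 2/3) = 0*(53/3) = 0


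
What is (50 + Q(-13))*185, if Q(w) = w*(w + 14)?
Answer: 6845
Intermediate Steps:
Q(w) = w*(14 + w)
(50 + Q(-13))*185 = (50 - 13*(14 - 13))*185 = (50 - 13*1)*185 = (50 - 13)*185 = 37*185 = 6845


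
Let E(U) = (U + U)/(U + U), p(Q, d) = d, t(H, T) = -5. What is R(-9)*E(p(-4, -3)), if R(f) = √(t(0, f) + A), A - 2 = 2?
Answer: I ≈ 1.0*I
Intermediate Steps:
A = 4 (A = 2 + 2 = 4)
R(f) = I (R(f) = √(-5 + 4) = √(-1) = I)
E(U) = 1 (E(U) = (2*U)/((2*U)) = (2*U)*(1/(2*U)) = 1)
R(-9)*E(p(-4, -3)) = I*1 = I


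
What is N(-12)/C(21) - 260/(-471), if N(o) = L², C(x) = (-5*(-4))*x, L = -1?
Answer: 36557/65940 ≈ 0.55440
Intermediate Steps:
C(x) = 20*x
N(o) = 1 (N(o) = (-1)² = 1)
N(-12)/C(21) - 260/(-471) = 1/(20*21) - 260/(-471) = 1/420 - 260*(-1/471) = 1*(1/420) + 260/471 = 1/420 + 260/471 = 36557/65940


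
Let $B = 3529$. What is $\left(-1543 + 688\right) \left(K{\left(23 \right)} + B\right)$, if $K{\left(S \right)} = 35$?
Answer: $-3047220$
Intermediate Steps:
$\left(-1543 + 688\right) \left(K{\left(23 \right)} + B\right) = \left(-1543 + 688\right) \left(35 + 3529\right) = \left(-855\right) 3564 = -3047220$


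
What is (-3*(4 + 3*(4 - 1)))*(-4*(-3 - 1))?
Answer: -624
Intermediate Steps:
(-3*(4 + 3*(4 - 1)))*(-4*(-3 - 1)) = (-3*(4 + 3*3))*(-4*(-4)) = -3*(4 + 9)*16 = -3*13*16 = -39*16 = -624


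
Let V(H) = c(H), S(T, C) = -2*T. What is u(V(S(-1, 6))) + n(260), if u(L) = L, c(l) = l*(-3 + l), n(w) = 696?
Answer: 694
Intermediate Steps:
V(H) = H*(-3 + H)
u(V(S(-1, 6))) + n(260) = (-2*(-1))*(-3 - 2*(-1)) + 696 = 2*(-3 + 2) + 696 = 2*(-1) + 696 = -2 + 696 = 694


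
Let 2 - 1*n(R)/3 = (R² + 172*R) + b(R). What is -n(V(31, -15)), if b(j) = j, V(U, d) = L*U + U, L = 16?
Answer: 1106694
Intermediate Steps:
V(U, d) = 17*U (V(U, d) = 16*U + U = 17*U)
n(R) = 6 - 519*R - 3*R² (n(R) = 6 - 3*((R² + 172*R) + R) = 6 - 3*(R² + 173*R) = 6 + (-519*R - 3*R²) = 6 - 519*R - 3*R²)
-n(V(31, -15)) = -(6 - 8823*31 - 3*(17*31)²) = -(6 - 519*527 - 3*527²) = -(6 - 273513 - 3*277729) = -(6 - 273513 - 833187) = -1*(-1106694) = 1106694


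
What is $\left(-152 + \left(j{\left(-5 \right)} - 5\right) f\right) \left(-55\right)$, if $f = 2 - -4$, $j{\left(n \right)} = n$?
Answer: $11660$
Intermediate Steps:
$f = 6$ ($f = 2 + 4 = 6$)
$\left(-152 + \left(j{\left(-5 \right)} - 5\right) f\right) \left(-55\right) = \left(-152 + \left(-5 - 5\right) 6\right) \left(-55\right) = \left(-152 - 60\right) \left(-55\right) = \left(-212\right) \left(-55\right) = 11660$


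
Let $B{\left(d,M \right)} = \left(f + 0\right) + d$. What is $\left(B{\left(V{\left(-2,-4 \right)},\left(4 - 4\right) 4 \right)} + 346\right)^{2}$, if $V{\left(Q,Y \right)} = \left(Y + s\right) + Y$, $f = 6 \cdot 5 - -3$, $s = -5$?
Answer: $133956$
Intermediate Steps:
$f = 33$ ($f = 30 + 3 = 33$)
$V{\left(Q,Y \right)} = -5 + 2 Y$ ($V{\left(Q,Y \right)} = \left(Y - 5\right) + Y = \left(-5 + Y\right) + Y = -5 + 2 Y$)
$B{\left(d,M \right)} = 33 + d$ ($B{\left(d,M \right)} = \left(33 + 0\right) + d = 33 + d$)
$\left(B{\left(V{\left(-2,-4 \right)},\left(4 - 4\right) 4 \right)} + 346\right)^{2} = \left(\left(33 + \left(-5 + 2 \left(-4\right)\right)\right) + 346\right)^{2} = \left(\left(33 - 13\right) + 346\right)^{2} = \left(20 + 346\right)^{2} = 366^{2} = 133956$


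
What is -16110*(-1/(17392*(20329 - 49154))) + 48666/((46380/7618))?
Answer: 309766330190609/38752376120 ≈ 7993.5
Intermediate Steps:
-16110*(-1/(17392*(20329 - 49154))) + 48666/((46380/7618)) = -16110/((-17392/(1/(-28825)))) + 48666/((46380*(1/7618))) = -16110/((-17392/(-1/28825))) + 48666/(23190/3809) = -16110/((-17392*(-28825))) + 48666*(3809/23190) = -16110/501324400 + 30894799/3865 = -16110*1/501324400 + 30894799/3865 = -1611/50132440 + 30894799/3865 = 309766330190609/38752376120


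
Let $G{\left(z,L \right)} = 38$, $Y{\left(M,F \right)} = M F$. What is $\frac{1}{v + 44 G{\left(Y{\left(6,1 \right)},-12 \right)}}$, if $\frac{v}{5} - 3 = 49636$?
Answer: $\frac{1}{249867} \approx 4.0021 \cdot 10^{-6}$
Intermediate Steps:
$Y{\left(M,F \right)} = F M$
$v = 248195$ ($v = 15 + 5 \cdot 49636 = 15 + 248180 = 248195$)
$\frac{1}{v + 44 G{\left(Y{\left(6,1 \right)},-12 \right)}} = \frac{1}{248195 + 44 \cdot 38} = \frac{1}{248195 + 1672} = \frac{1}{249867}$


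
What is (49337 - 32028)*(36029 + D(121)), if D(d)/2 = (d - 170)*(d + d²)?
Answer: -24416888923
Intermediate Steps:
D(d) = 2*(-170 + d)*(d + d²) (D(d) = 2*((d - 170)*(d + d²)) = 2*((-170 + d)*(d + d²)) = 2*(-170 + d)*(d + d²))
(49337 - 32028)*(36029 + D(121)) = (49337 - 32028)*(36029 + 2*121*(-170 + 121² - 169*121)) = 17309*(36029 + 2*121*(-170 + 14641 - 20449)) = 17309*(36029 + 2*121*(-5978)) = 17309*(36029 - 1446676) = 17309*(-1410647) = -24416888923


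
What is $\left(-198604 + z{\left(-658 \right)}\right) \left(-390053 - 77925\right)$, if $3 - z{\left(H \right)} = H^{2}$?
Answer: $295558525570$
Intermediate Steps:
$z{\left(H \right)} = 3 - H^{2}$
$\left(-198604 + z{\left(-658 \right)}\right) \left(-390053 - 77925\right) = \left(-198604 + \left(3 - \left(-658\right)^{2}\right)\right) \left(-390053 - 77925\right) = \left(-198604 + \left(3 - 432964\right)\right) \left(-467978\right) = \left(-198604 - 432961\right) \left(-467978\right) = \left(-631565\right) \left(-467978\right) = 295558525570$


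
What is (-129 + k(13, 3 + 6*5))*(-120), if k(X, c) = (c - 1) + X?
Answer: 10080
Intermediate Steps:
k(X, c) = -1 + X + c (k(X, c) = (-1 + c) + X = -1 + X + c)
(-129 + k(13, 3 + 6*5))*(-120) = (-129 + (-1 + 13 + (3 + 6*5)))*(-120) = (-129 + (-1 + 13 + (3 + 30)))*(-120) = (-129 + (-1 + 13 + 33))*(-120) = (-129 + 45)*(-120) = -84*(-120) = 10080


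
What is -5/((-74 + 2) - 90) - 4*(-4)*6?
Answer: 15557/162 ≈ 96.031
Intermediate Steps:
-5/((-74 + 2) - 90) - 4*(-4)*6 = -5/(-72 - 90) + 16*6 = -5/(-162) + 96 = -1/162*(-5) + 96 = 5/162 + 96 = 15557/162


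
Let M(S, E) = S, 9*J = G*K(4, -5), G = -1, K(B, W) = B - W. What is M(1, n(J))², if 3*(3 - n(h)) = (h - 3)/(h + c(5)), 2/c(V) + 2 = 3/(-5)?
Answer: 1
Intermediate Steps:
c(V) = -10/13 (c(V) = 2/(-2 + 3/(-5)) = 2/(-2 + 3*(-⅕)) = 2/(-2 - ⅗) = 2/(-13/5) = 2*(-5/13) = -10/13)
J = -1 (J = (-(4 - 1*(-5)))/9 = (-(4 + 5))/9 = (-1*9)/9 = (⅑)*(-9) = -1)
n(h) = 3 - (-3 + h)/(3*(-10/13 + h)) (n(h) = 3 - (h - 3)/(3*(h - 10/13)) = 3 - (-3 + h)/(3*(-10/13 + h)))
M(1, n(J))² = 1² = 1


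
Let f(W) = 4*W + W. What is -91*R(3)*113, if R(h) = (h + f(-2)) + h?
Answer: 41132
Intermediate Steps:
f(W) = 5*W
R(h) = -10 + 2*h (R(h) = (h + 5*(-2)) + h = (h - 10) + h = (-10 + h) + h = -10 + 2*h)
-91*R(3)*113 = -91*(-10 + 2*3)*113 = -91*(-10 + 6)*113 = -91*(-4)*113 = 364*113 = 41132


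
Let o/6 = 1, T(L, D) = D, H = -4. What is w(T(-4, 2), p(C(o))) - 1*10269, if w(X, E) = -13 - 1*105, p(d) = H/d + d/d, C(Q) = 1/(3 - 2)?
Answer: -10387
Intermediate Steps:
o = 6 (o = 6*1 = 6)
C(Q) = 1 (C(Q) = 1/1 = 1)
p(d) = 1 - 4/d (p(d) = -4/d + d/d = -4/d + 1 = 1 - 4/d)
w(X, E) = -118 (w(X, E) = -13 - 105 = -118)
w(T(-4, 2), p(C(o))) - 1*10269 = -118 - 1*10269 = -118 - 10269 = -10387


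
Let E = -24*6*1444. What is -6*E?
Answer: 1247616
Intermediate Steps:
E = -207936 (E = -144*1444 = -207936)
-6*E = -6*(-207936) = 1247616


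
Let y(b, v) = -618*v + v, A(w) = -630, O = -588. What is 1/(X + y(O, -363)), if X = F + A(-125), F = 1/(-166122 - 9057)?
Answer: 175179/39124653038 ≈ 4.4775e-6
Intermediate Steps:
F = -1/175179 (F = 1/(-175179) = -1/175179 ≈ -5.7084e-6)
y(b, v) = -617*v
X = -110362771/175179 (X = -1/175179 - 630 = -110362771/175179 ≈ -630.00)
1/(X + y(O, -363)) = 1/(-110362771/175179 - 617*(-363)) = 1/(-110362771/175179 + 223971) = 1/(39124653038/175179) = 175179/39124653038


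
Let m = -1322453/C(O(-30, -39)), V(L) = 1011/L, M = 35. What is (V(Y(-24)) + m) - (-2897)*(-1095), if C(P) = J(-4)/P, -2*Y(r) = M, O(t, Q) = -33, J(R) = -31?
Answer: -4969349172/1085 ≈ -4.5800e+6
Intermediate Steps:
Y(r) = -35/2 (Y(r) = -½*35 = -35/2)
C(P) = -31/P
m = -43640949/31 (m = -1322453/((-31/(-33))) = -1322453/((-31*(-1/33))) = -1322453/31/33 = -1322453*33/31 = -43640949/31 ≈ -1.4078e+6)
(V(Y(-24)) + m) - (-2897)*(-1095) = (1011/(-35/2) - 43640949/31) - (-2897)*(-1095) = (1011*(-2/35) - 43640949/31) - 1*3172215 = (-2022/35 - 43640949/31) - 3172215 = -1527495897/1085 - 3172215 = -4969349172/1085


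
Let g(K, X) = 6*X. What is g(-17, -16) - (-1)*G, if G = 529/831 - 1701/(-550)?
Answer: -42172319/457050 ≈ -92.271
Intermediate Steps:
G = 1704481/457050 (G = 529*(1/831) - 1701*(-1/550) = 529/831 + 1701/550 = 1704481/457050 ≈ 3.7293)
g(-17, -16) - (-1)*G = 6*(-16) - (-1)*1704481/457050 = -96 - 1*(-1704481/457050) = -96 + 1704481/457050 = -42172319/457050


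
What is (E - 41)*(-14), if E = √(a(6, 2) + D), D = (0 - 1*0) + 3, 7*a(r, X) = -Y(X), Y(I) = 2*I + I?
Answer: 574 - 2*√105 ≈ 553.51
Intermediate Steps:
Y(I) = 3*I
a(r, X) = -3*X/7 (a(r, X) = (-3*X)/7 = -3*X/7)
D = 3 (D = (0 + 0) + 3 = 0 + 3 = 3)
E = √105/7 (E = √(-3/7*2 + 3) = √(-6/7 + 3) = √(15/7) = √105/7 ≈ 1.4639)
(E - 41)*(-14) = (√105/7 - 41)*(-14) = (-41 + √105/7)*(-14) = 574 - 2*√105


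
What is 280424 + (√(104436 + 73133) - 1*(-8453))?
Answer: 288877 + √177569 ≈ 2.8930e+5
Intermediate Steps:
280424 + (√(104436 + 73133) - 1*(-8453)) = 280424 + (√177569 + 8453) = 280424 + (8453 + √177569) = 288877 + √177569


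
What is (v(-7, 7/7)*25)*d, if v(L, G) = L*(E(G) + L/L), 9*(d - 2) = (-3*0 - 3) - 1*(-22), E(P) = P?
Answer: -12950/9 ≈ -1438.9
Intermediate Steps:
d = 37/9 (d = 2 + ((-3*0 - 3) - 1*(-22))/9 = 2 + ((0 - 3) + 22)/9 = 2 + (-3 + 22)/9 = 2 + (⅑)*19 = 2 + 19/9 = 37/9 ≈ 4.1111)
v(L, G) = L*(1 + G) (v(L, G) = L*(G + L/L) = L*(G + 1) = L*(1 + G))
(v(-7, 7/7)*25)*d = (-7*(1 + 7/7)*25)*(37/9) = (-7*(1 + 7*(⅐))*25)*(37/9) = (-7*(1 + 1)*25)*(37/9) = (-7*2*25)*(37/9) = -14*25*(37/9) = -350*37/9 = -12950/9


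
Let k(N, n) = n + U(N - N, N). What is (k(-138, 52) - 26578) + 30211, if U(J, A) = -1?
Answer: 3684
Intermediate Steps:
k(N, n) = -1 + n (k(N, n) = n - 1 = -1 + n)
(k(-138, 52) - 26578) + 30211 = ((-1 + 52) - 26578) + 30211 = (51 - 26578) + 30211 = -26527 + 30211 = 3684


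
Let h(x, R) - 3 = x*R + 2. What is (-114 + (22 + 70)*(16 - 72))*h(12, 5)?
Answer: -342290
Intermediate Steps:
h(x, R) = 5 + R*x (h(x, R) = 3 + (x*R + 2) = 3 + (R*x + 2) = 3 + (2 + R*x) = 5 + R*x)
(-114 + (22 + 70)*(16 - 72))*h(12, 5) = (-114 + (22 + 70)*(16 - 72))*(5 + 5*12) = (-114 + 92*(-56))*(5 + 60) = (-114 - 5152)*65 = -5266*65 = -342290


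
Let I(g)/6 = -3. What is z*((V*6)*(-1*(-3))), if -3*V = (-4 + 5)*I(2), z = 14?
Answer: 1512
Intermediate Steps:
I(g) = -18 (I(g) = 6*(-3) = -18)
V = 6 (V = -(-4 + 5)*(-18)/3 = -(-18)/3 = -⅓*(-18) = 6)
z*((V*6)*(-1*(-3))) = 14*((6*6)*(-1*(-3))) = 14*(36*3) = 14*108 = 1512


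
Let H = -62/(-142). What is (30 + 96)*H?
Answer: 3906/71 ≈ 55.014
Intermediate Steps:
H = 31/71 (H = -62*(-1/142) = 31/71 ≈ 0.43662)
(30 + 96)*H = (30 + 96)*(31/71) = 126*(31/71) = 3906/71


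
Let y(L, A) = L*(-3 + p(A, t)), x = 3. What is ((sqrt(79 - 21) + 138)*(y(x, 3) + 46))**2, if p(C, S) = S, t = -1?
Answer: 22081912 + 319056*sqrt(58) ≈ 2.4512e+7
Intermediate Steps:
y(L, A) = -4*L (y(L, A) = L*(-3 - 1) = L*(-4) = -4*L)
((sqrt(79 - 21) + 138)*(y(x, 3) + 46))**2 = ((sqrt(79 - 21) + 138)*(-4*3 + 46))**2 = ((sqrt(58) + 138)*(-12 + 46))**2 = ((138 + sqrt(58))*34)**2 = (4692 + 34*sqrt(58))**2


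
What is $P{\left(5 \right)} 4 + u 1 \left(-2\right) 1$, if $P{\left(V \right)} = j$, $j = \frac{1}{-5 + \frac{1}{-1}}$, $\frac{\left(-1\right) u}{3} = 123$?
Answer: $\frac{2212}{3} \approx 737.33$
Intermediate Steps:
$u = -369$ ($u = \left(-3\right) 123 = -369$)
$j = - \frac{1}{6}$ ($j = \frac{1}{-5 - 1} = \frac{1}{-6} = - \frac{1}{6} \approx -0.16667$)
$P{\left(V \right)} = - \frac{1}{6}$
$P{\left(5 \right)} 4 + u 1 \left(-2\right) 1 = \left(- \frac{1}{6}\right) 4 - 369 \cdot 1 \left(-2\right) 1 = - \frac{2}{3} - 369 \left(\left(-2\right) 1\right) = - \frac{2}{3} - -738 = - \frac{2}{3} + 738 = \frac{2212}{3}$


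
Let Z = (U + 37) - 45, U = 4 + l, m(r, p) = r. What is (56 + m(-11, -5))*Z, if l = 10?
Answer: 270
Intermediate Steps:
U = 14 (U = 4 + 10 = 14)
Z = 6 (Z = (14 + 37) - 45 = 51 - 45 = 6)
(56 + m(-11, -5))*Z = (56 - 11)*6 = 45*6 = 270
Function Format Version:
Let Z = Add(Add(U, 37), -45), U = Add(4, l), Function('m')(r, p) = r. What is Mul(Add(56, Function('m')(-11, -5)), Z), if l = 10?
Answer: 270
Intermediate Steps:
U = 14 (U = Add(4, 10) = 14)
Z = 6 (Z = Add(Add(14, 37), -45) = Add(51, -45) = 6)
Mul(Add(56, Function('m')(-11, -5)), Z) = Mul(Add(56, -11), 6) = Mul(45, 6) = 270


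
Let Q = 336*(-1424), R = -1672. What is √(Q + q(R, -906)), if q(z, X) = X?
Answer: 29*I*√570 ≈ 692.37*I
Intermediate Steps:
Q = -478464
√(Q + q(R, -906)) = √(-478464 - 906) = √(-479370) = 29*I*√570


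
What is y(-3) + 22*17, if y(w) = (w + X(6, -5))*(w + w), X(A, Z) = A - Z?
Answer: 326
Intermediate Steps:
y(w) = 2*w*(11 + w) (y(w) = (w + (6 - 1*(-5)))*(w + w) = (w + (6 + 5))*(2*w) = (w + 11)*(2*w) = (11 + w)*(2*w) = 2*w*(11 + w))
y(-3) + 22*17 = 2*(-3)*(11 - 3) + 22*17 = 2*(-3)*8 + 374 = -48 + 374 = 326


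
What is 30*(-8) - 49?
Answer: -289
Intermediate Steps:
30*(-8) - 49 = -240 - 49 = -289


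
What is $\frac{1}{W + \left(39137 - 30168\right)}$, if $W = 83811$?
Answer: $\frac{1}{92780} \approx 1.0778 \cdot 10^{-5}$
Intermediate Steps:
$\frac{1}{W + \left(39137 - 30168\right)} = \frac{1}{83811 + \left(39137 - 30168\right)} = \frac{1}{83811 + 8969} = \frac{1}{92780}$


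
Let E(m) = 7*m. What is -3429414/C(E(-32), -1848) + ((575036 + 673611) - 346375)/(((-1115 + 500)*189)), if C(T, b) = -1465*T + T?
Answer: -16535843021/907562880 ≈ -18.220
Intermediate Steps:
C(T, b) = -1464*T
-3429414/C(E(-32), -1848) + ((575036 + 673611) - 346375)/(((-1115 + 500)*189)) = -3429414/((-10248*(-32))) + ((575036 + 673611) - 346375)/(((-1115 + 500)*189)) = -3429414/((-1464*(-224))) + (1248647 - 346375)/((-615*189)) = -3429414/327936 + 902272/(-116235) = -3429414*1/327936 + 902272*(-1/116235) = -571569/54656 - 128896/16605 = -16535843021/907562880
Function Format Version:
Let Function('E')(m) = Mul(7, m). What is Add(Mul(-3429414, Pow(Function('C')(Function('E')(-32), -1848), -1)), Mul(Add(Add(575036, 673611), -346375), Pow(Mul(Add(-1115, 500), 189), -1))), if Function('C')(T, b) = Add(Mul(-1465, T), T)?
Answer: Rational(-16535843021, 907562880) ≈ -18.220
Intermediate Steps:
Function('C')(T, b) = Mul(-1464, T)
Add(Mul(-3429414, Pow(Function('C')(Function('E')(-32), -1848), -1)), Mul(Add(Add(575036, 673611), -346375), Pow(Mul(Add(-1115, 500), 189), -1))) = Add(Mul(-3429414, Pow(Mul(-1464, Mul(7, -32)), -1)), Mul(Add(Add(575036, 673611), -346375), Pow(Mul(Add(-1115, 500), 189), -1))) = Add(Mul(-3429414, Pow(Mul(-1464, -224), -1)), Mul(Add(1248647, -346375), Pow(Mul(-615, 189), -1))) = Add(Mul(-3429414, Pow(327936, -1)), Mul(902272, Pow(-116235, -1))) = Add(Mul(-3429414, Rational(1, 327936)), Mul(902272, Rational(-1, 116235))) = Add(Rational(-571569, 54656), Rational(-128896, 16605)) = Rational(-16535843021, 907562880)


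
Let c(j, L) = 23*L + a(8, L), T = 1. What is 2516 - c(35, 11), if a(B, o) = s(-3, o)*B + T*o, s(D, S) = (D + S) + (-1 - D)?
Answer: 2172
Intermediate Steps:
s(D, S) = -1 + S
a(B, o) = o + B*(-1 + o) (a(B, o) = (-1 + o)*B + 1*o = B*(-1 + o) + o = o + B*(-1 + o))
c(j, L) = -8 + 32*L (c(j, L) = 23*L + (L + 8*(-1 + L)) = 23*L + (L + (-8 + 8*L)) = 23*L + (-8 + 9*L) = -8 + 32*L)
2516 - c(35, 11) = 2516 - (-8 + 32*11) = 2516 - (-8 + 352) = 2516 - 1*344 = 2516 - 344 = 2172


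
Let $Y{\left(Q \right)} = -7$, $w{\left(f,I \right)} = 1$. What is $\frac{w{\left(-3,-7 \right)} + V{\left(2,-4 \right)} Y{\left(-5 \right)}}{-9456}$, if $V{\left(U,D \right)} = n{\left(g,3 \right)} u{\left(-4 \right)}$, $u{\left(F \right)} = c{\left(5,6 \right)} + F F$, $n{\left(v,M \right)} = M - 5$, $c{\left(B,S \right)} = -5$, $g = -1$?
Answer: $- \frac{155}{9456} \approx -0.016392$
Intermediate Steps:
$n{\left(v,M \right)} = -5 + M$ ($n{\left(v,M \right)} = M - 5 = -5 + M$)
$u{\left(F \right)} = -5 + F^{2}$ ($u{\left(F \right)} = -5 + F F = -5 + F^{2}$)
$V{\left(U,D \right)} = -22$ ($V{\left(U,D \right)} = \left(-5 + 3\right) \left(-5 + \left(-4\right)^{2}\right) = - 2 \left(-5 + 16\right) = \left(-2\right) 11 = -22$)
$\frac{w{\left(-3,-7 \right)} + V{\left(2,-4 \right)} Y{\left(-5 \right)}}{-9456} = \frac{1 - -154}{-9456} = \left(1 + 154\right) \left(- \frac{1}{9456}\right) = 155 \left(- \frac{1}{9456}\right) = - \frac{155}{9456}$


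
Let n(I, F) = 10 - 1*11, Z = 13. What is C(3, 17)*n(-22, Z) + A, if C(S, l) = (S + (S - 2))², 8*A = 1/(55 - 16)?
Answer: -4991/312 ≈ -15.997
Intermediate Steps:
A = 1/312 (A = 1/(8*(55 - 16)) = (⅛)/39 = (⅛)*(1/39) = 1/312 ≈ 0.0032051)
C(S, l) = (-2 + 2*S)² (C(S, l) = (S + (-2 + S))² = (-2 + 2*S)²)
n(I, F) = -1 (n(I, F) = 10 - 11 = -1)
C(3, 17)*n(-22, Z) + A = (4*(-1 + 3)²)*(-1) + 1/312 = (4*2²)*(-1) + 1/312 = (4*4)*(-1) + 1/312 = 16*(-1) + 1/312 = -16 + 1/312 = -4991/312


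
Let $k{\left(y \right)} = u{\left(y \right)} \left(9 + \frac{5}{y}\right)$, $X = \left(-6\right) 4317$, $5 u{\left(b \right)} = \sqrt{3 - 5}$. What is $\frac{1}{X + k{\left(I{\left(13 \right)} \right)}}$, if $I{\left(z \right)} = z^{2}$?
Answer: $- \frac{9247337775}{239524545376726} - \frac{644735 i \sqrt{2}}{239524545376726} \approx -3.8607 \cdot 10^{-5} - 3.8067 \cdot 10^{-9} i$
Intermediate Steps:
$u{\left(b \right)} = \frac{i \sqrt{2}}{5}$ ($u{\left(b \right)} = \frac{\sqrt{3 - 5}}{5} = \frac{\sqrt{-2}}{5} = \frac{i \sqrt{2}}{5}$)
$X = -25902$
$k{\left(y \right)} = \frac{i \sqrt{2} \left(9 + \frac{5}{y}\right)}{5}$ ($k{\left(y \right)} = \frac{i \sqrt{2}}{5} \left(9 + \frac{5}{y}\right) = \frac{i \sqrt{2} \left(9 + \frac{5}{y}\right)}{5}$)
$\frac{1}{X + k{\left(I{\left(13 \right)} \right)}} = \frac{1}{-25902 + \frac{i \sqrt{2} \left(5 + 9 \cdot 13^{2}\right)}{5 \cdot 13^{2}}} = \frac{1}{-25902 + \frac{i \sqrt{2} \left(5 + 9 \cdot 169\right)}{5 \cdot 169}} = \frac{1}{-25902 + \frac{1}{5} i \sqrt{2} \cdot \frac{1}{169} \left(5 + 1521\right)} = \frac{1}{-25902 + \frac{1}{5} i \sqrt{2} \cdot \frac{1}{169} \cdot 1526} = \frac{1}{-25902 + \frac{1526 i \sqrt{2}}{845}}$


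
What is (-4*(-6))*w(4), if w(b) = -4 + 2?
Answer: -48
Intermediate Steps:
w(b) = -2
(-4*(-6))*w(4) = -4*(-6)*(-2) = 24*(-2) = -48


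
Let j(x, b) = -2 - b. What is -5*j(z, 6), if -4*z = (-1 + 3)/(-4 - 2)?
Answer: 40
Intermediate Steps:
z = 1/12 (z = -(-1 + 3)/(4*(-4 - 2)) = -1/(2*(-6)) = -(-1)/(2*6) = -1/4*(-1/3) = 1/12 ≈ 0.083333)
-5*j(z, 6) = -5*(-2 - 1*6) = -5*(-2 - 6) = -5*(-8) = 40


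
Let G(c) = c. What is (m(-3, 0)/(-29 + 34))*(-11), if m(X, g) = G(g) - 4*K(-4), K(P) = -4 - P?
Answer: 0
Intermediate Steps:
m(X, g) = g (m(X, g) = g - 4*(-4 - 1*(-4)) = g - 4*(-4 + 4) = g - 4*0 = g + 0 = g)
(m(-3, 0)/(-29 + 34))*(-11) = (0/(-29 + 34))*(-11) = (0/5)*(-11) = ((⅕)*0)*(-11) = 0*(-11) = 0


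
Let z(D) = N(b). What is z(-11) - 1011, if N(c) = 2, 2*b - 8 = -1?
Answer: -1009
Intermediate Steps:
b = 7/2 (b = 4 + (½)*(-1) = 4 - ½ = 7/2 ≈ 3.5000)
z(D) = 2
z(-11) - 1011 = 2 - 1011 = -1009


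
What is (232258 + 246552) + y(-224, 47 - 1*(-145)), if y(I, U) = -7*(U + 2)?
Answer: 477452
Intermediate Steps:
y(I, U) = -14 - 7*U (y(I, U) = -7*(2 + U) = -14 - 7*U)
(232258 + 246552) + y(-224, 47 - 1*(-145)) = (232258 + 246552) + (-14 - 7*(47 - 1*(-145))) = 478810 + (-14 - 7*(47 + 145)) = 478810 + (-14 - 7*192) = 478810 + (-14 - 1344) = 478810 - 1358 = 477452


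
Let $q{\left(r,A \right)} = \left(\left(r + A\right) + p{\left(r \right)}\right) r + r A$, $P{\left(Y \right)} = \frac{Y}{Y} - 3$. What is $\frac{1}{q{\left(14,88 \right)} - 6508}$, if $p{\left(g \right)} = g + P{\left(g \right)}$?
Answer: $- \frac{1}{3680} \approx -0.00027174$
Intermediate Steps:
$P{\left(Y \right)} = -2$ ($P{\left(Y \right)} = 1 - 3 = -2$)
$p{\left(g \right)} = -2 + g$ ($p{\left(g \right)} = g - 2 = -2 + g$)
$q{\left(r,A \right)} = A r + r \left(-2 + A + 2 r\right)$ ($q{\left(r,A \right)} = \left(\left(r + A\right) + \left(-2 + r\right)\right) r + r A = \left(\left(A + r\right) + \left(-2 + r\right)\right) r + A r = \left(-2 + A + 2 r\right) r + A r = r \left(-2 + A + 2 r\right) + A r = A r + r \left(-2 + A + 2 r\right)$)
$\frac{1}{q{\left(14,88 \right)} - 6508} = \frac{1}{2 \cdot 14 \left(-1 + 88 + 14\right) - 6508} = \frac{1}{2 \cdot 14 \cdot 101 - 6508} = \frac{1}{2828 - 6508} = \frac{1}{-3680} = - \frac{1}{3680}$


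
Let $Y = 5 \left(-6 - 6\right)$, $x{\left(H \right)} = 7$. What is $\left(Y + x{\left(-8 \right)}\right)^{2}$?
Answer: $2809$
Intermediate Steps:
$Y = -60$ ($Y = 5 \left(-12\right) = -60$)
$\left(Y + x{\left(-8 \right)}\right)^{2} = \left(-60 + 7\right)^{2} = \left(-53\right)^{2} = 2809$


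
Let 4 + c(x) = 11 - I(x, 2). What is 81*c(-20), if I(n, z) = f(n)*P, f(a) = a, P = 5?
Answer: 8667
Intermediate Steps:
I(n, z) = 5*n (I(n, z) = n*5 = 5*n)
c(x) = 7 - 5*x (c(x) = -4 + (11 - 5*x) = 7 - 5*x)
81*c(-20) = 81*(7 - 5*(-20)) = 81*(7 + 100) = 81*107 = 8667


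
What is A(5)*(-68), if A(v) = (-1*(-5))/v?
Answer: -68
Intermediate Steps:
A(v) = 5/v
A(5)*(-68) = (5/5)*(-68) = (5*(1/5))*(-68) = 1*(-68) = -68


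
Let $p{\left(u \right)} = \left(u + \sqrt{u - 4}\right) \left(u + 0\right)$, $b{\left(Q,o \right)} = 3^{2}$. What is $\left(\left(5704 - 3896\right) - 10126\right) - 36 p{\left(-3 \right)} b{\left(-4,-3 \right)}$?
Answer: $-11234 + 972 i \sqrt{7} \approx -11234.0 + 2571.7 i$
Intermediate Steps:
$b{\left(Q,o \right)} = 9$
$p{\left(u \right)} = u \left(u + \sqrt{-4 + u}\right)$ ($p{\left(u \right)} = \left(u + \sqrt{-4 + u}\right) u = u \left(u + \sqrt{-4 + u}\right)$)
$\left(\left(5704 - 3896\right) - 10126\right) - 36 p{\left(-3 \right)} b{\left(-4,-3 \right)} = \left(\left(5704 - 3896\right) - 10126\right) - 36 \left(- 3 \left(-3 + \sqrt{-4 - 3}\right)\right) 9 = \left(1808 - 10126\right) - 36 \left(- 3 \left(-3 + \sqrt{-7}\right)\right) 9 = -8318 - 36 \left(- 3 \left(-3 + i \sqrt{7}\right)\right) 9 = -8318 - 36 \left(9 - 3 i \sqrt{7}\right) 9 = -8318 - \left(324 - 108 i \sqrt{7}\right) 9 = -8318 - \left(2916 - 972 i \sqrt{7}\right) = -11234 + 972 i \sqrt{7}$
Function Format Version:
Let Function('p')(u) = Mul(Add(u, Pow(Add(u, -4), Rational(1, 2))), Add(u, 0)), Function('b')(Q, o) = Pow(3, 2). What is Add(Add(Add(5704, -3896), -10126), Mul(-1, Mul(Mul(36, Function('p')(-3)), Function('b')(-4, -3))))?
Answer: Add(-11234, Mul(972, I, Pow(7, Rational(1, 2)))) ≈ Add(-11234., Mul(2571.7, I))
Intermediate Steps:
Function('b')(Q, o) = 9
Function('p')(u) = Mul(u, Add(u, Pow(Add(-4, u), Rational(1, 2)))) (Function('p')(u) = Mul(Add(u, Pow(Add(-4, u), Rational(1, 2))), u) = Mul(u, Add(u, Pow(Add(-4, u), Rational(1, 2)))))
Add(Add(Add(5704, -3896), -10126), Mul(-1, Mul(Mul(36, Function('p')(-3)), Function('b')(-4, -3)))) = Add(Add(Add(5704, -3896), -10126), Mul(-1, Mul(Mul(36, Mul(-3, Add(-3, Pow(Add(-4, -3), Rational(1, 2))))), 9))) = Add(Add(1808, -10126), Mul(-1, Mul(Mul(36, Mul(-3, Add(-3, Pow(-7, Rational(1, 2))))), 9))) = Add(-8318, Mul(-1, Mul(Mul(36, Mul(-3, Add(-3, Mul(I, Pow(7, Rational(1, 2)))))), 9))) = Add(-8318, Mul(-1, Mul(Mul(36, Add(9, Mul(-3, I, Pow(7, Rational(1, 2))))), 9))) = Add(-8318, Mul(-1, Mul(Add(324, Mul(-108, I, Pow(7, Rational(1, 2)))), 9))) = Add(-8318, Mul(-1, Add(2916, Mul(-972, I, Pow(7, Rational(1, 2)))))) = Add(-8318, Add(-2916, Mul(972, I, Pow(7, Rational(1, 2))))) = Add(-11234, Mul(972, I, Pow(7, Rational(1, 2))))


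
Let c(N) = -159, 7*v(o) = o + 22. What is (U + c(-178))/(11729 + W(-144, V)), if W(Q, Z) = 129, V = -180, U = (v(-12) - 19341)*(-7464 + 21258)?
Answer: -1867391451/83006 ≈ -22497.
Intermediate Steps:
v(o) = 22/7 + o/7 (v(o) = (o + 22)/7 = (22 + o)/7 = 22/7 + o/7)
U = -1867390338/7 (U = ((22/7 + (⅐)*(-12)) - 19341)*(-7464 + 21258) = ((22/7 - 12/7) - 19341)*13794 = (10/7 - 19341)*13794 = -135377/7*13794 = -1867390338/7 ≈ -2.6677e+8)
(U + c(-178))/(11729 + W(-144, V)) = (-1867390338/7 - 159)/(11729 + 129) = -1867391451/7/11858 = -1867391451/7*1/11858 = -1867391451/83006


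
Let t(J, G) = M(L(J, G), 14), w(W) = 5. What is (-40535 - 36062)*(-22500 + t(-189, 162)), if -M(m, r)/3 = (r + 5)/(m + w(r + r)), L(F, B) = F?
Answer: 317107213971/184 ≈ 1.7234e+9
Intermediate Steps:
M(m, r) = -3*(5 + r)/(5 + m) (M(m, r) = -3*(r + 5)/(m + 5) = -3*(5 + r)/(5 + m))
t(J, G) = -57/(5 + J) (t(J, G) = 3*(-5 - 1*14)/(5 + J) = 3*(-5 - 14)/(5 + J) = 3*(-19)/(5 + J) = -57/(5 + J))
(-40535 - 36062)*(-22500 + t(-189, 162)) = (-40535 - 36062)*(-22500 - 57/(5 - 189)) = -76597*(-22500 - 57/(-184)) = -76597*(-22500 - 57*(-1/184)) = -76597*(-22500 + 57/184) = -76597*(-4139943/184) = 317107213971/184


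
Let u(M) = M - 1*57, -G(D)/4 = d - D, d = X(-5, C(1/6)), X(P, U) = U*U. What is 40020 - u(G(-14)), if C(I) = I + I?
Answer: 361201/9 ≈ 40133.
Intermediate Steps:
C(I) = 2*I
X(P, U) = U²
d = ⅑ (d = (2/6)² = (2*(⅙))² = (⅓)² = ⅑ ≈ 0.11111)
G(D) = -4/9 + 4*D (G(D) = -4*(⅑ - D) = -4/9 + 4*D)
u(M) = -57 + M (u(M) = M - 57 = -57 + M)
40020 - u(G(-14)) = 40020 - (-57 + (-4/9 + 4*(-14))) = 40020 - (-57 + (-4/9 - 56)) = 40020 - (-57 - 508/9) = 40020 - 1*(-1021/9) = 40020 + 1021/9 = 361201/9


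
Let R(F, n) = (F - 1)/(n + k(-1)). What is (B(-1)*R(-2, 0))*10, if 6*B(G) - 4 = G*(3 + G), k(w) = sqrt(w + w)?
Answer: 5*I*sqrt(2) ≈ 7.0711*I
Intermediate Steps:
k(w) = sqrt(2)*sqrt(w) (k(w) = sqrt(2*w) = sqrt(2)*sqrt(w))
B(G) = 2/3 + G*(3 + G)/6 (B(G) = 2/3 + (G*(3 + G))/6 = 2/3 + G*(3 + G)/6)
R(F, n) = (-1 + F)/(n + I*sqrt(2)) (R(F, n) = (F - 1)/(n + sqrt(2)*sqrt(-1)) = (-1 + F)/(n + sqrt(2)*I) = (-1 + F)/(n + I*sqrt(2)))
(B(-1)*R(-2, 0))*10 = ((2/3 + (1/2)*(-1) + (1/6)*(-1)**2)*((-1 - 2)/(0 + I*sqrt(2))))*10 = ((2/3 - 1/2 + (1/6)*1)*(-3/(I*sqrt(2))))*10 = ((2/3 - 1/2 + 1/6)*(-I*sqrt(2)/2*(-3)))*10 = ((3*I*sqrt(2)/2)/3)*10 = (I*sqrt(2)/2)*10 = 5*I*sqrt(2)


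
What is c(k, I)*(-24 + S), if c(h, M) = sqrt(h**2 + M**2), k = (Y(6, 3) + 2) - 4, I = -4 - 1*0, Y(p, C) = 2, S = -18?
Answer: -168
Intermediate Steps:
I = -4 (I = -4 + 0 = -4)
k = 0 (k = (2 + 2) - 4 = 4 - 4 = 0)
c(h, M) = sqrt(M**2 + h**2)
c(k, I)*(-24 + S) = sqrt((-4)**2 + 0**2)*(-24 - 18) = sqrt(16 + 0)*(-42) = sqrt(16)*(-42) = 4*(-42) = -168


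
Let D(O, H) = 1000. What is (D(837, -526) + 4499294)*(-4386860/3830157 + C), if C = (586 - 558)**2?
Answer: 4497978190710344/1276719 ≈ 3.5231e+9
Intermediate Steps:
C = 784 (C = 28**2 = 784)
(D(837, -526) + 4499294)*(-4386860/3830157 + C) = (1000 + 4499294)*(-4386860/3830157 + 784) = 4500294*(-4386860*1/3830157 + 784) = 4500294*(-4386860/3830157 + 784) = 4500294*(2998456228/3830157) = 4497978190710344/1276719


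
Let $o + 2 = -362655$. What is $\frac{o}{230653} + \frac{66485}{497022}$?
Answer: $- \frac{164913542749}{114639615366} \approx -1.4385$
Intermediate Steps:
$o = -362657$ ($o = -2 - 362655 = -362657$)
$\frac{o}{230653} + \frac{66485}{497022} = - \frac{362657}{230653} + \frac{66485}{497022} = - \frac{164913542749}{114639615366}$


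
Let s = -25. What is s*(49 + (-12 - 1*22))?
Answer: -375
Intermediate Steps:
s*(49 + (-12 - 1*22)) = -25*(49 + (-12 - 1*22)) = -25*(49 + (-12 - 22)) = -25*(49 - 34) = -25*15 = -375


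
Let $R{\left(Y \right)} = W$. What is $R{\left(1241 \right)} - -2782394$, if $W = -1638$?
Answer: $2780756$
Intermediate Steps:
$R{\left(Y \right)} = -1638$
$R{\left(1241 \right)} - -2782394 = -1638 - -2782394 = -1638 + 2782394 = 2780756$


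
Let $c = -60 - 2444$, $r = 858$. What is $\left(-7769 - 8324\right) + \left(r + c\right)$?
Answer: $-17739$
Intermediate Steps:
$c = -2504$ ($c = -60 - 2444 = -2504$)
$\left(-7769 - 8324\right) + \left(r + c\right) = \left(-7769 - 8324\right) + \left(858 - 2504\right) = -16093 - 1646 = -17739$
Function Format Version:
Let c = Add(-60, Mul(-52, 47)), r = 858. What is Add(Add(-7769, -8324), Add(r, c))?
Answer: -17739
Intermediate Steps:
c = -2504 (c = Add(-60, -2444) = -2504)
Add(Add(-7769, -8324), Add(r, c)) = Add(Add(-7769, -8324), Add(858, -2504)) = Add(-16093, -1646) = -17739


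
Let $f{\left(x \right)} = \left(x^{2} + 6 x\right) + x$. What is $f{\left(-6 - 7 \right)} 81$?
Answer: $6318$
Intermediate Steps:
$f{\left(x \right)} = x^{2} + 7 x$
$f{\left(-6 - 7 \right)} 81 = \left(-6 - 7\right) \left(7 - 13\right) 81 = - 13 \left(7 - 13\right) 81 = \left(-13\right) \left(-6\right) 81 = 78 \cdot 81 = 6318$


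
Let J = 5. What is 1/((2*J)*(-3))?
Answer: -1/30 ≈ -0.033333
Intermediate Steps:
1/((2*J)*(-3)) = 1/((2*5)*(-3)) = 1/(10*(-3)) = 1/(-30) = -1/30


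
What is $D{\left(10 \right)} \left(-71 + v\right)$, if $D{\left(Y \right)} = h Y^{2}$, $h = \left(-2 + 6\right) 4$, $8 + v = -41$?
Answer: $-192000$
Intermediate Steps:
$v = -49$ ($v = -8 - 41 = -49$)
$h = 16$ ($h = 4 \cdot 4 = 16$)
$D{\left(Y \right)} = 16 Y^{2}$
$D{\left(10 \right)} \left(-71 + v\right) = 16 \cdot 10^{2} \left(-71 - 49\right) = 16 \cdot 100 \left(-120\right) = 1600 \left(-120\right) = -192000$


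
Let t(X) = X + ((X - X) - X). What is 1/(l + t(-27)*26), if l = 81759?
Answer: 1/81759 ≈ 1.2231e-5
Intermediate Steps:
t(X) = 0 (t(X) = X + (0 - X) = X - X = 0)
1/(l + t(-27)*26) = 1/(81759 + 0*26) = 1/(81759 + 0) = 1/81759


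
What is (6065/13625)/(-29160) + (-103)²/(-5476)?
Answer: -210752097847/108782109000 ≈ -1.9374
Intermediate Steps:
(6065/13625)/(-29160) + (-103)²/(-5476) = (6065*(1/13625))*(-1/29160) + 10609*(-1/5476) = (1213/2725)*(-1/29160) - 10609/5476 = -1213/79461000 - 10609/5476 = -210752097847/108782109000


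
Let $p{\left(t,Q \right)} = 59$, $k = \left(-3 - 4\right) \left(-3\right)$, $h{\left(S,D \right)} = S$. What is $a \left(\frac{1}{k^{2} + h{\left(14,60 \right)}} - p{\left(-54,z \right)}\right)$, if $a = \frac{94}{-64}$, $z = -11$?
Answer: $\frac{315417}{3640} \approx 86.653$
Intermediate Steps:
$a = - \frac{47}{32}$ ($a = 94 \left(- \frac{1}{64}\right) = - \frac{47}{32} \approx -1.4688$)
$k = 21$ ($k = \left(-7\right) \left(-3\right) = 21$)
$a \left(\frac{1}{k^{2} + h{\left(14,60 \right)}} - p{\left(-54,z \right)}\right) = - \frac{47 \left(\frac{1}{21^{2} + 14} - 59\right)}{32} = - \frac{47 \left(\frac{1}{441 + 14} - 59\right)}{32} = - \frac{47 \left(\frac{1}{455} - 59\right)}{32} = \left(- \frac{47}{32}\right) \left(- \frac{26844}{455}\right) = \frac{315417}{3640}$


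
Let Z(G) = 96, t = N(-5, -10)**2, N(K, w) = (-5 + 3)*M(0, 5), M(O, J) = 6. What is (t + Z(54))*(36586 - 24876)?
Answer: 2810400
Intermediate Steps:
N(K, w) = -12 (N(K, w) = (-5 + 3)*6 = -2*6 = -12)
t = 144 (t = (-12)**2 = 144)
(t + Z(54))*(36586 - 24876) = (144 + 96)*(36586 - 24876) = 240*11710 = 2810400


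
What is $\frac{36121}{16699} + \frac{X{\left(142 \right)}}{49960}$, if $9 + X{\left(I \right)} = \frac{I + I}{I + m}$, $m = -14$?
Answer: $\frac{57743741437}{26697025280} \approx 2.1629$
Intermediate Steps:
$X{\left(I \right)} = -9 + \frac{2 I}{-14 + I}$ ($X{\left(I \right)} = -9 + \frac{I + I}{I - 14} = -9 + \frac{2 I}{-14 + I}$)
$\frac{36121}{16699} + \frac{X{\left(142 \right)}}{49960} = \frac{36121}{16699} + \frac{7 \frac{1}{-14 + 142} \left(18 - 142\right)}{49960} = 36121 \cdot \frac{1}{16699} + \frac{7 \left(18 - 142\right)}{128} \cdot \frac{1}{49960} = \frac{36121}{16699} + 7 \cdot \frac{1}{128} \left(-124\right) \frac{1}{49960} = \frac{36121}{16699} - \frac{217}{1598720} = \frac{57743741437}{26697025280}$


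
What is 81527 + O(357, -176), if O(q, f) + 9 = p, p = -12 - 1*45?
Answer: 81461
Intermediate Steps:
p = -57 (p = -12 - 45 = -57)
O(q, f) = -66 (O(q, f) = -9 - 57 = -66)
81527 + O(357, -176) = 81527 - 66 = 81461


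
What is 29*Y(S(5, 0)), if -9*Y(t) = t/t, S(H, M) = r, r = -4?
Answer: -29/9 ≈ -3.2222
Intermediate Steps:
S(H, M) = -4
Y(t) = -⅑ (Y(t) = -t/(9*t) = -⅑*1 = -⅑)
29*Y(S(5, 0)) = 29*(-⅑) = -29/9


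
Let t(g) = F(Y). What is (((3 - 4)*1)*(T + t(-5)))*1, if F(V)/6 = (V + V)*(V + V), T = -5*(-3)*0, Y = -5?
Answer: -600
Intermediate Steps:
T = 0 (T = 15*0 = 0)
F(V) = 24*V² (F(V) = 6*((V + V)*(V + V)) = 6*((2*V)*(2*V)) = 6*(4*V²) = 24*V²)
t(g) = 600 (t(g) = 24*(-5)² = 24*25 = 600)
(((3 - 4)*1)*(T + t(-5)))*1 = (((3 - 4)*1)*(0 + 600))*1 = (-1*1*600)*1 = -1*600*1 = -600*1 = -600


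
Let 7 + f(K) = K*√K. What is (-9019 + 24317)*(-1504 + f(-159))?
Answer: -23115278 - 2432382*I*√159 ≈ -2.3115e+7 - 3.0671e+7*I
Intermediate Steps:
f(K) = -7 + K^(3/2) (f(K) = -7 + K*√K = -7 + K^(3/2))
(-9019 + 24317)*(-1504 + f(-159)) = (-9019 + 24317)*(-1504 + (-7 + (-159)^(3/2))) = 15298*(-1504 + (-7 - 159*I*√159)) = 15298*(-1511 - 159*I*√159) = -23115278 - 2432382*I*√159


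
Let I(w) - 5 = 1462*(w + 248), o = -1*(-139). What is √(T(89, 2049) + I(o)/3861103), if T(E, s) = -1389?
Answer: 38*I*√14338773572641/3861103 ≈ 37.267*I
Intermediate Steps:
o = 139
I(w) = 362581 + 1462*w (I(w) = 5 + 1462*(w + 248) = 5 + 1462*(248 + w) = 5 + (362576 + 1462*w) = 362581 + 1462*w)
√(T(89, 2049) + I(o)/3861103) = √(-1389 + (362581 + 1462*139)/3861103) = √(-1389 + (362581 + 203218)*(1/3861103)) = √(-1389 + 565799*(1/3861103)) = √(-1389 + 565799/3861103) = √(-5362506268/3861103) = 38*I*√14338773572641/3861103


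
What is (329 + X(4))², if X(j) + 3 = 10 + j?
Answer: 115600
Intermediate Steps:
X(j) = 7 + j (X(j) = -3 + (10 + j) = 7 + j)
(329 + X(4))² = (329 + (7 + 4))² = (329 + 11)² = 340² = 115600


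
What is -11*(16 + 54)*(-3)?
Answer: 2310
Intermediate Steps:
-11*(16 + 54)*(-3) = -11*70*(-3) = -770*(-3) = 2310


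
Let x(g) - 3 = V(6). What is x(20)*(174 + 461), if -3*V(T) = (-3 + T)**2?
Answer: 0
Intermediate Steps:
V(T) = -(-3 + T)**2/3
x(g) = 0 (x(g) = 3 - (-3 + 6)**2/3 = 3 - 1/3*3**2 = 3 - 1/3*9 = 3 - 3 = 0)
x(20)*(174 + 461) = 0*(174 + 461) = 0*635 = 0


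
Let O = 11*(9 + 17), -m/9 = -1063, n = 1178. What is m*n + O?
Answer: 11270212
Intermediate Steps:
m = 9567 (m = -9*(-1063) = 9567)
O = 286 (O = 11*26 = 286)
m*n + O = 9567*1178 + 286 = 11269926 + 286 = 11270212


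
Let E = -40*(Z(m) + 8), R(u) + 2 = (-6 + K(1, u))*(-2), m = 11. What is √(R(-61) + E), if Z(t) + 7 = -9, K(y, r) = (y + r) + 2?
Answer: √446 ≈ 21.119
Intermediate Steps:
K(y, r) = 2 + r + y (K(y, r) = (r + y) + 2 = 2 + r + y)
Z(t) = -16 (Z(t) = -7 - 9 = -16)
R(u) = 4 - 2*u (R(u) = -2 + (-6 + (2 + u + 1))*(-2) = -2 + (-6 + (3 + u))*(-2) = -2 + (-3 + u)*(-2) = -2 + (6 - 2*u) = 4 - 2*u)
E = 320 (E = -40*(-16 + 8) = -40*(-8) = 320)
√(R(-61) + E) = √((4 - 2*(-61)) + 320) = √((4 + 122) + 320) = √(126 + 320) = √446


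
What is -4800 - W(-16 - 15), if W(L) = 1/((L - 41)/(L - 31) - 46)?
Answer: -6671969/1390 ≈ -4800.0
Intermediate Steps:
W(L) = 1/(-46 + (-41 + L)/(-31 + L)) (W(L) = 1/((-41 + L)/(-31 + L) - 46) = 1/(-46 + (-41 + L)/(-31 + L)))
-4800 - W(-16 - 15) = -4800 - (31 - (-16 - 15))/(5*(-277 + 9*(-16 - 15))) = -4800 - (31 - 1*(-31))/(5*(-277 + 9*(-31))) = -4800 - (31 + 31)/(5*(-277 - 279)) = -4800 - 62/(5*(-556)) = -4800 - (-1)*62/(5*556) = -4800 - 1*(-31/1390) = -4800 + 31/1390 = -6671969/1390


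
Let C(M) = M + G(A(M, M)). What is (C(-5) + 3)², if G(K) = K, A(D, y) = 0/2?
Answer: 4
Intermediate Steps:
A(D, y) = 0 (A(D, y) = 0*(½) = 0)
C(M) = M (C(M) = M + 0 = M)
(C(-5) + 3)² = (-5 + 3)² = (-2)² = 4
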